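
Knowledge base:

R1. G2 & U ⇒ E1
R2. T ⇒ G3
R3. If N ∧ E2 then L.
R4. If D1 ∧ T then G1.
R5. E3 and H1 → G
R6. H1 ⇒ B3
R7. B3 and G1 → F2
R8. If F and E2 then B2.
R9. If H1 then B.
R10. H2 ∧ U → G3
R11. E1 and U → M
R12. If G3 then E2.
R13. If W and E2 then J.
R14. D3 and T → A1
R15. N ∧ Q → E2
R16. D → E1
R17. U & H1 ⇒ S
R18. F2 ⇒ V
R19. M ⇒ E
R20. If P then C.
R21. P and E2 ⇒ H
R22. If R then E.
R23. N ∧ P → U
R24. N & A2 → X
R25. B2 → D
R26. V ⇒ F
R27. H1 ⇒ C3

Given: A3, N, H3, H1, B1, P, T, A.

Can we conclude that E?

Forward chaining from the given facts derives: G3, B3, B, E2, C, H, U, C3, L, S.
Rules concluding E: R19 needs M; R22 needs R — none of these are established.

No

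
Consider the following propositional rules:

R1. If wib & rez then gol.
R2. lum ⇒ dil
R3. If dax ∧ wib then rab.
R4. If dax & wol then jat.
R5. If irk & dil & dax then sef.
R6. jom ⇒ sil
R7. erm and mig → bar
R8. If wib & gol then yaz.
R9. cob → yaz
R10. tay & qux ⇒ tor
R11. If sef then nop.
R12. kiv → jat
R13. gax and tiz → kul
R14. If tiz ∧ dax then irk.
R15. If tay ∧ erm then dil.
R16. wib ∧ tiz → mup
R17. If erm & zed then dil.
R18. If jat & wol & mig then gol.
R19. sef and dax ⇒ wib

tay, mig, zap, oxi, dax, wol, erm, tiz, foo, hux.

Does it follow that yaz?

jat  (by R4: dax, wol)
irk  (by R14: tiz, dax)
dil  (by R15: tay, erm)
gol  (by R18: jat, wol, mig)
sef  (by R5: irk, dil, dax)
wib  (by R19: sef, dax)
yaz  (by R8: wib, gol)

Yes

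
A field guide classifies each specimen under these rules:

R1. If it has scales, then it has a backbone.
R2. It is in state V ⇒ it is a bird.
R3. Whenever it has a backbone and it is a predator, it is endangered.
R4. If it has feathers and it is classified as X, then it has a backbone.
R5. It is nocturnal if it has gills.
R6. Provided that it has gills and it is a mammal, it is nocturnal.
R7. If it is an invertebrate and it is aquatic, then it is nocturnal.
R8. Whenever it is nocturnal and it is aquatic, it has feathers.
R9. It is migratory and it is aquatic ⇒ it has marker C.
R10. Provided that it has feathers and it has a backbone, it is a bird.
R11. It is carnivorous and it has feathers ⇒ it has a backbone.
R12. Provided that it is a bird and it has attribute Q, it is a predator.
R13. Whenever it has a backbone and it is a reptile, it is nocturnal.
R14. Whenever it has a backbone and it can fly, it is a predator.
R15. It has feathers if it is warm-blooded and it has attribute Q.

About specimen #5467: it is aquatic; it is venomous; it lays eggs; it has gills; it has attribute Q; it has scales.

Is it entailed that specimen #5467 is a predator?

By R1 (it has scales): it has a backbone.
By R5 (it has gills): it is nocturnal.
By R8 (it is nocturnal, it is aquatic): it has feathers.
By R10 (it has feathers, it has a backbone): it is a bird.
By R12 (it is a bird, it has attribute Q): it is a predator.

Yes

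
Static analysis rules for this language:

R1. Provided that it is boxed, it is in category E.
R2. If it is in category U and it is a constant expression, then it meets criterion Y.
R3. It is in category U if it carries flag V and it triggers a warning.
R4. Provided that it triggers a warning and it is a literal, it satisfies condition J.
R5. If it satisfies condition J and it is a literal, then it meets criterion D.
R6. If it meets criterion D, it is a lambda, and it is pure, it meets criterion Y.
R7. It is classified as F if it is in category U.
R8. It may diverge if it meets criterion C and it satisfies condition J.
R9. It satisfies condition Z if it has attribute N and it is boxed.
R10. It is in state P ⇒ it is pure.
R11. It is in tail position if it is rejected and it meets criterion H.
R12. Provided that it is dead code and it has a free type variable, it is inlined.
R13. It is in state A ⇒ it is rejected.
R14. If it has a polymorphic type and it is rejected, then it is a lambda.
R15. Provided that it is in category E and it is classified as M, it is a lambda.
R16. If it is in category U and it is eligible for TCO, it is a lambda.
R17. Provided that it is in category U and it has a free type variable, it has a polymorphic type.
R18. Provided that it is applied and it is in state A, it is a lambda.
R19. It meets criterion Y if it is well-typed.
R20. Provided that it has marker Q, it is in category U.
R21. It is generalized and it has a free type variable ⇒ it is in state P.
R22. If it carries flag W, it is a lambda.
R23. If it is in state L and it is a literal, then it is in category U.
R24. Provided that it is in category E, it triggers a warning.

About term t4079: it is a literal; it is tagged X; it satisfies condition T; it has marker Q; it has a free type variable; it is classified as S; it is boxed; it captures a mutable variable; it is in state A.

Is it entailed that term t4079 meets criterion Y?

No

Forward chaining from the given facts derives: is in category E, is rejected, is in category U, triggers a warning, satisfies condition J, meets criterion D, is classified as F, has a polymorphic type, is a lambda.
Rules concluding "it meets criterion Y": R2 needs "it is a constant expression"; R6 needs "it is pure"; R19 needs "it is well-typed" — none of these are established.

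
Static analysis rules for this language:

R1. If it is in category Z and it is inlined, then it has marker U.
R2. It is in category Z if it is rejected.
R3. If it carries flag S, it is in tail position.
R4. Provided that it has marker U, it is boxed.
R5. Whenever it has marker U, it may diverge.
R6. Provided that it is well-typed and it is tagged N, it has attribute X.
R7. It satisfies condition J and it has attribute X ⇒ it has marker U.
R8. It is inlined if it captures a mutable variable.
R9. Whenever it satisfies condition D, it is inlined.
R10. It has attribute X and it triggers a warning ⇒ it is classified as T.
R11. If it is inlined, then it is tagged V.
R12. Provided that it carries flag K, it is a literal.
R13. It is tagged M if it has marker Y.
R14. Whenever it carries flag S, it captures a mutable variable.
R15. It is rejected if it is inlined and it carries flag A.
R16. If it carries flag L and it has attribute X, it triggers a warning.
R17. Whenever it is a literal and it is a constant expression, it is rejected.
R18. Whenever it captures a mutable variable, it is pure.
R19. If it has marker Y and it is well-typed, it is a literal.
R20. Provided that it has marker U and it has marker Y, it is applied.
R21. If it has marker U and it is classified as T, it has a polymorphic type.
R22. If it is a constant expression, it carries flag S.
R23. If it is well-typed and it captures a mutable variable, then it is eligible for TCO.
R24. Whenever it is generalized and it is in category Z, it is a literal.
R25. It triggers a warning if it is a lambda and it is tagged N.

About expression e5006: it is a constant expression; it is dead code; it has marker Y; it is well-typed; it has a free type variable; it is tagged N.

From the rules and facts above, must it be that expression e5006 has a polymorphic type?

No

Forward chaining from the given facts derives: has attribute X, is tagged M, is a literal, carries flag S, is in tail position, captures a mutable variable, is rejected, is pure, is eligible for TCO, is in category Z, is inlined, is tagged V, has marker U, is boxed, may diverge, is applied.
The only rule concluding "it has a polymorphic type" is R21, which needs "it is classified as T"; that is never established.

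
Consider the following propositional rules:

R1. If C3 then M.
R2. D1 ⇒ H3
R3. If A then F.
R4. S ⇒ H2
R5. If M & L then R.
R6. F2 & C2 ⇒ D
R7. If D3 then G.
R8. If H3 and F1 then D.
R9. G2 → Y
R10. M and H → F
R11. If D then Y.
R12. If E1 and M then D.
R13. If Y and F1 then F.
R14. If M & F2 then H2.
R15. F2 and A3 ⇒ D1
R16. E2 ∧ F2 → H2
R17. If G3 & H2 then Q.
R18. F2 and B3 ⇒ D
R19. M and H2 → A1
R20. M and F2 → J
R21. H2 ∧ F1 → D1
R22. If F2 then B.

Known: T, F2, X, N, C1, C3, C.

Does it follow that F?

Forward chaining from the given facts derives: M, H2, A1, J, B.
Rules concluding F: R3 needs A; R10 needs H; R13 needs Y — none of these are established.

No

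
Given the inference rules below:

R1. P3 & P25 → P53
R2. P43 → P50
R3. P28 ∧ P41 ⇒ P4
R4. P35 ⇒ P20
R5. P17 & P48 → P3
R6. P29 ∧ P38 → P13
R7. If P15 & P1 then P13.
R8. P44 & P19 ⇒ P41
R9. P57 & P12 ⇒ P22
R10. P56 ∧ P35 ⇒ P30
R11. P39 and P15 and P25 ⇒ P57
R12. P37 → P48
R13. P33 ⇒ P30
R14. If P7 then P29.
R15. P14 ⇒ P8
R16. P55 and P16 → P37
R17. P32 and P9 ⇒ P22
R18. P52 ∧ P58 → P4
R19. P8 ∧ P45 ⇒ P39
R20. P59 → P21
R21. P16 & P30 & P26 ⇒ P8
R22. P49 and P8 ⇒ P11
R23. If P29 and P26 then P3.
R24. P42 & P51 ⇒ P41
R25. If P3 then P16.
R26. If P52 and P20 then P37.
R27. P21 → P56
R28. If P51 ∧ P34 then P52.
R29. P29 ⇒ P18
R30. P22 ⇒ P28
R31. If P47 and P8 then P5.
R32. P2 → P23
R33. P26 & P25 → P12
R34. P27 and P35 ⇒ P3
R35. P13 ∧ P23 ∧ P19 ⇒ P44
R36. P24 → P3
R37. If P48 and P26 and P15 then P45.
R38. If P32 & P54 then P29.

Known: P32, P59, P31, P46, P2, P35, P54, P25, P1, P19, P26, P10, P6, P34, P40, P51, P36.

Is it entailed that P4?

No

Forward chaining from the given facts derives: P20, P21, P56, P52, P23, P12, P29, P30, P3, P16, P37, P18, P53, P48, P8.
Rules concluding P4: R3 needs P28; R18 needs P58 — none of these are established.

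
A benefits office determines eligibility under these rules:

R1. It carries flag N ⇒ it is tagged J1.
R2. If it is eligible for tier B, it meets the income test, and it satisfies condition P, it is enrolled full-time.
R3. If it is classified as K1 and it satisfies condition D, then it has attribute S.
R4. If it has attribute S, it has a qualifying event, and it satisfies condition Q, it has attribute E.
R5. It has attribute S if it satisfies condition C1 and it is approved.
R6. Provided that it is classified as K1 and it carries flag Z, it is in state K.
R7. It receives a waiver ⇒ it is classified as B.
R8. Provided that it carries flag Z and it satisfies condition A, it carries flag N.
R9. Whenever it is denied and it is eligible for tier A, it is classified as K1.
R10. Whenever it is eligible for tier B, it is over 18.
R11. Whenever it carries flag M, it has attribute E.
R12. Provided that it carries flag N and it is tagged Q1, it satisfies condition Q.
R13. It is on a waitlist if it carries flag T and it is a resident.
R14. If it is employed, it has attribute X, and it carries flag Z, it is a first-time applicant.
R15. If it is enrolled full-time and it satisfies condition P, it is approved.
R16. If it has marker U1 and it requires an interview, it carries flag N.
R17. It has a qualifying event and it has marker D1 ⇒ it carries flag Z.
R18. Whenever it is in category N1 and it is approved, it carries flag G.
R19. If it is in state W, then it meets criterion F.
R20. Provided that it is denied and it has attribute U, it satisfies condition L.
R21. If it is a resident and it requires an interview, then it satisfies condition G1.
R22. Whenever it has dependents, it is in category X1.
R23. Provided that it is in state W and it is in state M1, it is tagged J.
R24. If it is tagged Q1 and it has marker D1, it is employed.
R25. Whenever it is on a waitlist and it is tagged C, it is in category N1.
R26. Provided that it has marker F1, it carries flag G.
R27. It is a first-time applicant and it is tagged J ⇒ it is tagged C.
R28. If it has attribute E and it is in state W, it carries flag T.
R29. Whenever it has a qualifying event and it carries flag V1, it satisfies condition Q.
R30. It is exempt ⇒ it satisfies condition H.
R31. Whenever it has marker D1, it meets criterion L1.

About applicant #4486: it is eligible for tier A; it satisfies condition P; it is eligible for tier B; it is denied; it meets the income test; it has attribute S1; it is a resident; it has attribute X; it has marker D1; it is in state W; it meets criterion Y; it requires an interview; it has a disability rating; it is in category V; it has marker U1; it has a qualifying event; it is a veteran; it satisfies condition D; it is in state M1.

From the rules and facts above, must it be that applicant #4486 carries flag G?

No

Forward chaining from the given facts derives: is enrolled full-time, is classified as K1, is over 18, is approved, carries flag N, carries flag Z, meets criterion F, satisfies condition G1, is tagged J, meets criterion L1, is tagged J1, has attribute S, is in state K.
Rules concluding "it carries flag G": R18 needs "it is in category N1"; R26 needs "it has marker F1" — none of these are established.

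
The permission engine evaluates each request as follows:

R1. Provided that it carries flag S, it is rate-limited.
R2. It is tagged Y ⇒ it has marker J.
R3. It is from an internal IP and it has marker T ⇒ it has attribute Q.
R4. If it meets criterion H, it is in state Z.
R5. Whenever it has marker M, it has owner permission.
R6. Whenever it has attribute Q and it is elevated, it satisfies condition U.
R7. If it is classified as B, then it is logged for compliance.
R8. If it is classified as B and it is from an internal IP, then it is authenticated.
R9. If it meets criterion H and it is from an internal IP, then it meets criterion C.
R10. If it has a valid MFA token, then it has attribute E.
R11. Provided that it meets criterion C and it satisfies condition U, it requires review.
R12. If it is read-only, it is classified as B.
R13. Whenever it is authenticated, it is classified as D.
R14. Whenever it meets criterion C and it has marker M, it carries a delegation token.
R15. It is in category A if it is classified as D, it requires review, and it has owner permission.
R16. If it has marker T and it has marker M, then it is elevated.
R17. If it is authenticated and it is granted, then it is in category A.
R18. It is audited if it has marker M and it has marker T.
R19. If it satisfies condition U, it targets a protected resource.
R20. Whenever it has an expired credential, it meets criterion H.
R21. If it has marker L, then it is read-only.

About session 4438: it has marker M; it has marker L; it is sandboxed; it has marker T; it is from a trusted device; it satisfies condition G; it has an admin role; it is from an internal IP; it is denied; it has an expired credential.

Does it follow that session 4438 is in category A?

By R3 (it is from an internal IP, it has marker T): it has attribute Q.
By R5 (it has marker M): it has owner permission.
By R16 (it has marker T, it has marker M): it is elevated.
By R20 (it has an expired credential): it meets criterion H.
By R21 (it has marker L): it is read-only.
By R6 (it has attribute Q, it is elevated): it satisfies condition U.
By R9 (it meets criterion H, it is from an internal IP): it meets criterion C.
By R11 (it meets criterion C, it satisfies condition U): it requires review.
By R12 (it is read-only): it is classified as B.
By R8 (it is classified as B, it is from an internal IP): it is authenticated.
By R13 (it is authenticated): it is classified as D.
By R15 (it is classified as D, it requires review, it has owner permission): it is in category A.

Yes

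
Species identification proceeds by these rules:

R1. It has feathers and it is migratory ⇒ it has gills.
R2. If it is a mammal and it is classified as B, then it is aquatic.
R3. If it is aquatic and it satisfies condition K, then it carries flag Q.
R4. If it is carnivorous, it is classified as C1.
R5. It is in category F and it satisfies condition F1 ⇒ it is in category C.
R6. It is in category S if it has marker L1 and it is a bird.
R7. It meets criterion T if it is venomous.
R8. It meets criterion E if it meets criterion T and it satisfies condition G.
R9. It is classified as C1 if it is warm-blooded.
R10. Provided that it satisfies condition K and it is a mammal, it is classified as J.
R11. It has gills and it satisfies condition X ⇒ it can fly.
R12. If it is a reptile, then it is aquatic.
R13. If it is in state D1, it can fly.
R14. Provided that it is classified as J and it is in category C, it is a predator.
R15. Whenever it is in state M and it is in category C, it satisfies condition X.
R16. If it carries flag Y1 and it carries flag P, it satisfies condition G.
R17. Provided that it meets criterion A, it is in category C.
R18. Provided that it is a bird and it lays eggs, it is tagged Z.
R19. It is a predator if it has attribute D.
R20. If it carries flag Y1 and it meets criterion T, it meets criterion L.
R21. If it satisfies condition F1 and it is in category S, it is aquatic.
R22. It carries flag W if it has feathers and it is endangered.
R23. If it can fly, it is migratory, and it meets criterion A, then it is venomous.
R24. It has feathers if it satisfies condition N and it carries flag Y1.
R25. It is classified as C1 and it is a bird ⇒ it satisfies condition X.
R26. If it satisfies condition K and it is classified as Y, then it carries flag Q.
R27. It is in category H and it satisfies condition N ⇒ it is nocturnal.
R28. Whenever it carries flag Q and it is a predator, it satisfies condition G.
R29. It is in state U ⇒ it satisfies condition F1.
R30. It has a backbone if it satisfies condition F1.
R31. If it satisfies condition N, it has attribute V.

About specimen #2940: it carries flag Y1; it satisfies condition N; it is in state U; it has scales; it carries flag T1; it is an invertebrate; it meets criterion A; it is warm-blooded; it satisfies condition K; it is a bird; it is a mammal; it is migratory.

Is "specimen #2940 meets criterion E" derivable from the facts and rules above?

Forward chaining from the given facts derives: is classified as C1, is classified as J, is in category C, has feathers, satisfies condition X, satisfies condition F1, has a backbone, has attribute V, has gills, can fly, is a predator, is venomous, meets criterion T, meets criterion L.
The only rule concluding "it meets criterion E" is R8, which needs "it satisfies condition G"; that is never established.

No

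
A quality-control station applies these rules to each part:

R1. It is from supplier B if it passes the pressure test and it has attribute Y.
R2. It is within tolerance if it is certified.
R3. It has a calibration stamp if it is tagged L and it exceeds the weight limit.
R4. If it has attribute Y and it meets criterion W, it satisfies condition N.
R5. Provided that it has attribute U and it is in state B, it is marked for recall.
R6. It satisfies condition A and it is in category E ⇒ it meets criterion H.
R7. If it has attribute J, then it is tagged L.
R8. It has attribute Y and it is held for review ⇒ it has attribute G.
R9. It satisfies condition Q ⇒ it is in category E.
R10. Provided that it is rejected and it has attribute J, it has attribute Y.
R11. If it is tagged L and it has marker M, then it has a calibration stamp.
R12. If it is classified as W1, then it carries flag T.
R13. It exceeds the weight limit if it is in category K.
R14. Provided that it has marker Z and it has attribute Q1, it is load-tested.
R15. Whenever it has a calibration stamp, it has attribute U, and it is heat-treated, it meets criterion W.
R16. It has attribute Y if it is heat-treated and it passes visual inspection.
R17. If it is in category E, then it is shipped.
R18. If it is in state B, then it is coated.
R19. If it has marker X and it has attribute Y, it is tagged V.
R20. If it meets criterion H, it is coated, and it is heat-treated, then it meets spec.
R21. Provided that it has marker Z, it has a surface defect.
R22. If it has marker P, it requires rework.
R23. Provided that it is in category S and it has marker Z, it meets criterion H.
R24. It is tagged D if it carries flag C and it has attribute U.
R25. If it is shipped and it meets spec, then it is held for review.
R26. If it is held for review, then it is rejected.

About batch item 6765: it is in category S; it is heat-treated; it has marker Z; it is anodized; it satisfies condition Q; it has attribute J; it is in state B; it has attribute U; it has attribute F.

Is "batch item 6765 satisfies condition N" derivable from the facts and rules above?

No

Forward chaining from the given facts derives: is marked for recall, is tagged L, is in category E, is shipped, is coated, has a surface defect, meets criterion H, meets spec, is held for review, is rejected, has attribute Y, has attribute G.
The only rule concluding "it satisfies condition N" is R4, which needs "it meets criterion W"; that is never established.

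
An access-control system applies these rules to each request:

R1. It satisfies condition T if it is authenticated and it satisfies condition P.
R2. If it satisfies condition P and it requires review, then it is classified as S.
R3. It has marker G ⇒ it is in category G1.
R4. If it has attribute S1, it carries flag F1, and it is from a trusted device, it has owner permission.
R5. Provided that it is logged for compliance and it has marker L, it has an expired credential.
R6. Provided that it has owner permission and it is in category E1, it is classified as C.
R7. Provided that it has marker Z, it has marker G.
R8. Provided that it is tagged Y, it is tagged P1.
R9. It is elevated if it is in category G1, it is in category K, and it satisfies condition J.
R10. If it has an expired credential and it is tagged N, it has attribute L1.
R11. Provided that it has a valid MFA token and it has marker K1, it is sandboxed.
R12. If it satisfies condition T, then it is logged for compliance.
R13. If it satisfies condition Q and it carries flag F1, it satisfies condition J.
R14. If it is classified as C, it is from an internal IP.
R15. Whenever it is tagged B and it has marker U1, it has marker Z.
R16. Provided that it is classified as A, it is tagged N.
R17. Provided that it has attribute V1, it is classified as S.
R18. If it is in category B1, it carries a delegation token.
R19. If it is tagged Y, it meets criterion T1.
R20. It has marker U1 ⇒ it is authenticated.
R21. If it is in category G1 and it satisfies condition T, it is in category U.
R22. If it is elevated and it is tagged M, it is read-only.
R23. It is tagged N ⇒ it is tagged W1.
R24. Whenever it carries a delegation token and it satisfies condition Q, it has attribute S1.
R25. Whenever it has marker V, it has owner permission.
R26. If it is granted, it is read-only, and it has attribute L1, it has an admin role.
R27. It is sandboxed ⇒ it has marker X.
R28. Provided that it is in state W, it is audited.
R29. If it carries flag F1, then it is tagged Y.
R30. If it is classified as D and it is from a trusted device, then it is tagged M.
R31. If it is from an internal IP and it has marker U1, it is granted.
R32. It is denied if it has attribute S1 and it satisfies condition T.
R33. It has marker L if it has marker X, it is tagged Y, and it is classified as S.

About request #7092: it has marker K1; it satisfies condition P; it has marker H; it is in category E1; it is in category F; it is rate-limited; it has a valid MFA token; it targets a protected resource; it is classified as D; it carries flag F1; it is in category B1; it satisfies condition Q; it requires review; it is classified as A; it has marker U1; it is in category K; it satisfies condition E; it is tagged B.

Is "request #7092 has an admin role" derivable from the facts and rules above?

No

Forward chaining from the given facts derives: is classified as S, is sandboxed, satisfies condition J, has marker Z, is tagged N, carries a delegation token, is authenticated, is tagged W1, has attribute S1, has marker X, is tagged Y, has marker L, satisfies condition T, has marker G, is tagged P1, is logged for compliance, meets criterion T1, is denied, is in category G1, has an expired credential, is elevated, has attribute L1, is in category U.
The only rule concluding "it has an admin role" is R26, which needs "it is granted"; that is never established.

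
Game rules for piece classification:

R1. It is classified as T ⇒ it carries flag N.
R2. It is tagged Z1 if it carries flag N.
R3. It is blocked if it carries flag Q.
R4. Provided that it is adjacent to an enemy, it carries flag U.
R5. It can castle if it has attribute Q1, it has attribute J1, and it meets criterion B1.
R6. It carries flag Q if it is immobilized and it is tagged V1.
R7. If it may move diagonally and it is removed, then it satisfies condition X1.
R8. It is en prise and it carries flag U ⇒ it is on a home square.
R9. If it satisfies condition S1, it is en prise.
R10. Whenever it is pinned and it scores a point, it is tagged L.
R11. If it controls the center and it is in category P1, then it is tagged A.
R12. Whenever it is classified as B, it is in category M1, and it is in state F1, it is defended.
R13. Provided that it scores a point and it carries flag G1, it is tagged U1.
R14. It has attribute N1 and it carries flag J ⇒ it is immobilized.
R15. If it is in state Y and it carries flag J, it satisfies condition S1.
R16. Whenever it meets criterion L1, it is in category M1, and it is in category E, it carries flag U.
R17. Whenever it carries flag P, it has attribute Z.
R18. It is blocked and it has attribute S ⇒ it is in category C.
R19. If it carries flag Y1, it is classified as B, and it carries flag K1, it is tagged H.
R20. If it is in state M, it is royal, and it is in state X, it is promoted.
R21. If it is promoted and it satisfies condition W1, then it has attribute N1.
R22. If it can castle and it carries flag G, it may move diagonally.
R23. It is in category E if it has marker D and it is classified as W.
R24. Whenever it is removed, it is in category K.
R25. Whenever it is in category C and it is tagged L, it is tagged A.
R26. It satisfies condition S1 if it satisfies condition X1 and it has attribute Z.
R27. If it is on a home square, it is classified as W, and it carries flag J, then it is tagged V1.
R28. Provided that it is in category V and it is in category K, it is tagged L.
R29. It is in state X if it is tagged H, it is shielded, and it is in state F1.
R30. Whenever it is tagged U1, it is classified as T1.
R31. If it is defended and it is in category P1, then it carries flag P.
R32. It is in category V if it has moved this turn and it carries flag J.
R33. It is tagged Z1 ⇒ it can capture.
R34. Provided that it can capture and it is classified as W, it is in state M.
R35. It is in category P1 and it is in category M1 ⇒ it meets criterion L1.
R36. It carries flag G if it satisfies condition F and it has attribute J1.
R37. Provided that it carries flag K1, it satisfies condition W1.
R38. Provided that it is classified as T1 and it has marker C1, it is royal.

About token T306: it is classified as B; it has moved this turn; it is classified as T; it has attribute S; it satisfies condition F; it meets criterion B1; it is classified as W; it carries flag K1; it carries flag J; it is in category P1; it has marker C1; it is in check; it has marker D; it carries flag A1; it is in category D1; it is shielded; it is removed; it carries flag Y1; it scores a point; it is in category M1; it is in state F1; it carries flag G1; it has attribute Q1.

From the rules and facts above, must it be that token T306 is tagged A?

Forward chaining from the given facts derives: carries flag N, is tagged Z1, is defended, is tagged U1, is tagged H, is in category E, is in category K, is in state X, is classified as T1, carries flag P, is in category V, can capture, is in state M, meets criterion L1, satisfies condition W1, is royal, carries flag U, has attribute Z, is promoted, has attribute N1, is tagged L, is immobilized.
Rules concluding "it is tagged A": R11 needs "it controls the center"; R25 needs "it is in category C" — none of these are established.

No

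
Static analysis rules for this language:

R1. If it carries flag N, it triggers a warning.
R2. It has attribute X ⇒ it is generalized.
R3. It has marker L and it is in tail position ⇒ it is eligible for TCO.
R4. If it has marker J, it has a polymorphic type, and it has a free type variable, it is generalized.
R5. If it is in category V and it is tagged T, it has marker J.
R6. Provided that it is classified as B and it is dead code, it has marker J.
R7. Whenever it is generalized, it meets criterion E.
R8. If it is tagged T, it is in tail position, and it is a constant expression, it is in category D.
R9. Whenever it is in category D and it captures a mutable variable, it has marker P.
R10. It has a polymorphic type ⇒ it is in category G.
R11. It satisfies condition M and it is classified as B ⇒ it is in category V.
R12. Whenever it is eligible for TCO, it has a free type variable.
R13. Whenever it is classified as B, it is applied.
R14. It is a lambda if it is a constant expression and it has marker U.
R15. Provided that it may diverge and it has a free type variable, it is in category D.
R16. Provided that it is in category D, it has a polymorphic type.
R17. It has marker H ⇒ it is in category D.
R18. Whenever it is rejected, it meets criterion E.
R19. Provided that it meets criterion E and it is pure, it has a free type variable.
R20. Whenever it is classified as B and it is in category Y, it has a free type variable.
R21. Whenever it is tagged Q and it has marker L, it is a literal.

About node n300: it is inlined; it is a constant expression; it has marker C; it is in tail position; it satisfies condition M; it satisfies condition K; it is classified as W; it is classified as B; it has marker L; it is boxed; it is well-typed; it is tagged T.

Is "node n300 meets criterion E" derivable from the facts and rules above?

Yes

By R3 (it has marker L, it is in tail position): it is eligible for TCO.
By R8 (it is tagged T, it is in tail position, it is a constant expression): it is in category D.
By R11 (it satisfies condition M, it is classified as B): it is in category V.
By R12 (it is eligible for TCO): it has a free type variable.
By R16 (it is in category D): it has a polymorphic type.
By R5 (it is in category V, it is tagged T): it has marker J.
By R4 (it has marker J, it has a polymorphic type, it has a free type variable): it is generalized.
By R7 (it is generalized): it meets criterion E.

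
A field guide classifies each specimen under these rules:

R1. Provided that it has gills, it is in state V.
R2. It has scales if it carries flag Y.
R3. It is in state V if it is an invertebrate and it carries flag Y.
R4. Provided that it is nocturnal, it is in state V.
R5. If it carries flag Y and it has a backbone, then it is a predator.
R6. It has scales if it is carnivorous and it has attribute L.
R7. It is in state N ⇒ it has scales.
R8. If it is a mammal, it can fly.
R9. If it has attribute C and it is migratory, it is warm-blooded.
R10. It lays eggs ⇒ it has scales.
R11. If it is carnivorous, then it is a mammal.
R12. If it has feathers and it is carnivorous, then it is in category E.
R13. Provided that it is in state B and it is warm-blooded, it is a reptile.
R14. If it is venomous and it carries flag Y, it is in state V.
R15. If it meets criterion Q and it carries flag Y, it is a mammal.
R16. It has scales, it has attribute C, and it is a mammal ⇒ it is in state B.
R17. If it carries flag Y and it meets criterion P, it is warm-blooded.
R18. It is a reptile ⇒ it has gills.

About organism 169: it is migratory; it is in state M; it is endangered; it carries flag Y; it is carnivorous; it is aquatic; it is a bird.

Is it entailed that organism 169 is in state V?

Forward chaining from the given facts derives: has scales, is a mammal, can fly.
Rules concluding "it is in state V": R1 needs "it has gills"; R3 needs "it is an invertebrate"; R4 needs "it is nocturnal"; R14 needs "it is venomous" — none of these are established.

No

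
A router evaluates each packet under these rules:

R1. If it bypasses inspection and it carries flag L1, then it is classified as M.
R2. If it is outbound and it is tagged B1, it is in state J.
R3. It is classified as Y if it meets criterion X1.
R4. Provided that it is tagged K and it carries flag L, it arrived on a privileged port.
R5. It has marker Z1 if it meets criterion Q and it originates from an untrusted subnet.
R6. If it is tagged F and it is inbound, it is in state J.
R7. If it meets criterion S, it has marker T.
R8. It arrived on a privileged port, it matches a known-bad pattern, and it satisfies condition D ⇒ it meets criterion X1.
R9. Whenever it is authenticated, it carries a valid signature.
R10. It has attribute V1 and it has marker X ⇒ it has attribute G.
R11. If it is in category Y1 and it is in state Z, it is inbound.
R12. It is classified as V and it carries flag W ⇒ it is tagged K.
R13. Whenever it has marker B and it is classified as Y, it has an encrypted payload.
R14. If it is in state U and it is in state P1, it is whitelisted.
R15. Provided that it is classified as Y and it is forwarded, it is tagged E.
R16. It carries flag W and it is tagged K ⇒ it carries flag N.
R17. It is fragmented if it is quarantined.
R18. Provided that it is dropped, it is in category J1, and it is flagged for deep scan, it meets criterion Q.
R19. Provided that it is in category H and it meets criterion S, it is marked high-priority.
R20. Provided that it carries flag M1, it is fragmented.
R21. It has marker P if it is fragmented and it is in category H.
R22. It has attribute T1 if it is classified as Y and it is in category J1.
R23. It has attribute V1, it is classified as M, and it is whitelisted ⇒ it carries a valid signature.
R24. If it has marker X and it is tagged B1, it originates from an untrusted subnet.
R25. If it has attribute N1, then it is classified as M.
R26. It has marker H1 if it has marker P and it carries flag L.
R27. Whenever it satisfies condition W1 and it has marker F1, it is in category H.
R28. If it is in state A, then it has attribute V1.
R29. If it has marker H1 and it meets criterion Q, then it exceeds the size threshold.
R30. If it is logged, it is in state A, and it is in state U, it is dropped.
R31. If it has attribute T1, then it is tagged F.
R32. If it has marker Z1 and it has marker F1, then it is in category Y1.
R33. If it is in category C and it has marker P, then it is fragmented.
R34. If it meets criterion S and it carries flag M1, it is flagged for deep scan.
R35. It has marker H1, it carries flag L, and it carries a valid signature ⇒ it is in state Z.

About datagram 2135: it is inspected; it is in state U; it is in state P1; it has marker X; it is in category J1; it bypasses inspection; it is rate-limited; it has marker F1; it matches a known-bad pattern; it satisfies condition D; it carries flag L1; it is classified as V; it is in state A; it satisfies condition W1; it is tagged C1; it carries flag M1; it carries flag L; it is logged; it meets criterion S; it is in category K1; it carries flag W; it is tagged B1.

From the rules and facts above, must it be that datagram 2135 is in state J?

Yes

By R1 (it bypasses inspection, it carries flag L1): it is classified as M.
By R12 (it is classified as V, it carries flag W): it is tagged K.
By R14 (it is in state U, it is in state P1): it is whitelisted.
By R20 (it carries flag M1): it is fragmented.
By R24 (it has marker X, it is tagged B1): it originates from an untrusted subnet.
By R27 (it satisfies condition W1, it has marker F1): it is in category H.
By R28 (it is in state A): it has attribute V1.
By R30 (it is logged, it is in state A, it is in state U): it is dropped.
By R34 (it meets criterion S, it carries flag M1): it is flagged for deep scan.
By R4 (it is tagged K, it carries flag L): it arrived on a privileged port.
By R8 (it arrived on a privileged port, it matches a known-bad pattern, it satisfies condition D): it meets criterion X1.
By R18 (it is dropped, it is in category J1, it is flagged for deep scan): it meets criterion Q.
By R21 (it is fragmented, it is in category H): it has marker P.
By R23 (it has attribute V1, it is classified as M, it is whitelisted): it carries a valid signature.
By R26 (it has marker P, it carries flag L): it has marker H1.
By R35 (it has marker H1, it carries flag L, it carries a valid signature): it is in state Z.
By R3 (it meets criterion X1): it is classified as Y.
By R5 (it meets criterion Q, it originates from an untrusted subnet): it has marker Z1.
By R22 (it is classified as Y, it is in category J1): it has attribute T1.
By R31 (it has attribute T1): it is tagged F.
By R32 (it has marker Z1, it has marker F1): it is in category Y1.
By R11 (it is in category Y1, it is in state Z): it is inbound.
By R6 (it is tagged F, it is inbound): it is in state J.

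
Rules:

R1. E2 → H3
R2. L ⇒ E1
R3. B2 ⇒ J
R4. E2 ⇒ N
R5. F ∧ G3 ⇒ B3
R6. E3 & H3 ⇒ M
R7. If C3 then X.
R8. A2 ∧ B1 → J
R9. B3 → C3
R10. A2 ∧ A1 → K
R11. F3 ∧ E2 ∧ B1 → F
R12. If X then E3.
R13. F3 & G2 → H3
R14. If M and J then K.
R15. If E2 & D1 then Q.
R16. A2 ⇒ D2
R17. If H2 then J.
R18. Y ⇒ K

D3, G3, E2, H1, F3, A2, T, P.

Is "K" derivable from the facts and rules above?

Forward chaining from the given facts derives: H3, N, D2.
Rules concluding K: R10 needs A1; R14 needs M; R18 needs Y — none of these are established.

No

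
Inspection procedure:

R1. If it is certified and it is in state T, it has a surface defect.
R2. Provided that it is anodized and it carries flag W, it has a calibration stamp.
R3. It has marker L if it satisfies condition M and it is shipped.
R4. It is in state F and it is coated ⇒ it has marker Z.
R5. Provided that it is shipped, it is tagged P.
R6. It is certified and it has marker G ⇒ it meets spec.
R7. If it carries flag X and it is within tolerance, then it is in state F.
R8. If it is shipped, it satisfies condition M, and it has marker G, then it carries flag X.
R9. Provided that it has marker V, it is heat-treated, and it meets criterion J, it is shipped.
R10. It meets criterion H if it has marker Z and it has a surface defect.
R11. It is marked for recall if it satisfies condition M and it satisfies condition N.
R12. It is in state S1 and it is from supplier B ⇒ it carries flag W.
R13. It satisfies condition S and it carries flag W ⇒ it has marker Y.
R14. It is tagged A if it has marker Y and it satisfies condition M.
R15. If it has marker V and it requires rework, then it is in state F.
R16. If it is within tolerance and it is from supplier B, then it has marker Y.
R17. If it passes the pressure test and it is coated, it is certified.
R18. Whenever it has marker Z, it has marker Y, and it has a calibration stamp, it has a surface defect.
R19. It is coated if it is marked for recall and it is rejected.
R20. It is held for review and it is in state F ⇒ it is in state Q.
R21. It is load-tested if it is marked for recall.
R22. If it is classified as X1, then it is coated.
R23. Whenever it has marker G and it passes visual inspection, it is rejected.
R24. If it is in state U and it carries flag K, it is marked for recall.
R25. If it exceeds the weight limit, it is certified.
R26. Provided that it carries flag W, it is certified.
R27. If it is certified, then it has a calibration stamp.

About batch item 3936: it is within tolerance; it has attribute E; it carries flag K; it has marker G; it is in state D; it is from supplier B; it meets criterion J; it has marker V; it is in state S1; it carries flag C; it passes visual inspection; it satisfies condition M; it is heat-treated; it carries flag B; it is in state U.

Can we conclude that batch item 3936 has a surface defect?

By R9 (it has marker V, it is heat-treated, it meets criterion J): it is shipped.
By R12 (it is in state S1, it is from supplier B): it carries flag W.
By R16 (it is within tolerance, it is from supplier B): it has marker Y.
By R23 (it has marker G, it passes visual inspection): it is rejected.
By R24 (it is in state U, it carries flag K): it is marked for recall.
By R26 (it carries flag W): it is certified.
By R27 (it is certified): it has a calibration stamp.
By R8 (it is shipped, it satisfies condition M, it has marker G): it carries flag X.
By R19 (it is marked for recall, it is rejected): it is coated.
By R7 (it carries flag X, it is within tolerance): it is in state F.
By R4 (it is in state F, it is coated): it has marker Z.
By R18 (it has marker Z, it has marker Y, it has a calibration stamp): it has a surface defect.

Yes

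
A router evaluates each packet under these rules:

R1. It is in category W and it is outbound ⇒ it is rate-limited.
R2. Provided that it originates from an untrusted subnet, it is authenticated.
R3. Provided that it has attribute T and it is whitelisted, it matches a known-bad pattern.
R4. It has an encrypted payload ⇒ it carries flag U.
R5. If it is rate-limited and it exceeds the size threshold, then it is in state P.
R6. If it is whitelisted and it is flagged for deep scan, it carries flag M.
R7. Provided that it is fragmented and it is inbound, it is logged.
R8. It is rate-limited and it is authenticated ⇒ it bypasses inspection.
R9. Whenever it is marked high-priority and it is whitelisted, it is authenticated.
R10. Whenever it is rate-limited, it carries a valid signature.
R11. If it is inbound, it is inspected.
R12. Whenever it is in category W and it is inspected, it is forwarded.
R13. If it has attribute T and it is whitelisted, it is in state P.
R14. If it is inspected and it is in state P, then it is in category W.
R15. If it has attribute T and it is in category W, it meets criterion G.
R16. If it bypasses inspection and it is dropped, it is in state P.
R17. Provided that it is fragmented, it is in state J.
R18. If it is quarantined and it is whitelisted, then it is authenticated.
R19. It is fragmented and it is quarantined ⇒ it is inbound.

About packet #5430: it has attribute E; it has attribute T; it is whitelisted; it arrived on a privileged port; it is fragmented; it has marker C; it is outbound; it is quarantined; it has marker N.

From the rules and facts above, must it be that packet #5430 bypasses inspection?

By R13 (it has attribute T, it is whitelisted): it is in state P.
By R18 (it is quarantined, it is whitelisted): it is authenticated.
By R19 (it is fragmented, it is quarantined): it is inbound.
By R11 (it is inbound): it is inspected.
By R14 (it is inspected, it is in state P): it is in category W.
By R1 (it is in category W, it is outbound): it is rate-limited.
By R8 (it is rate-limited, it is authenticated): it bypasses inspection.

Yes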